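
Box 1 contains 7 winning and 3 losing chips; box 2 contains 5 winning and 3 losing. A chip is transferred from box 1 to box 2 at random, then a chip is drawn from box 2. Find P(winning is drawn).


P(transfer winning) = 7/10; P(transfer losing) = 3/10
If winning transferred: Urn II has 6 winning of 9, so P(winning|winning moved) = 2/3
If losing transferred: Urn II has 5 winning of 9, so P(winning|losing moved) = 5/9
By total probability: P(winning) = 7/10*2/3 + 3/10*5/9 = 19/30

19/30


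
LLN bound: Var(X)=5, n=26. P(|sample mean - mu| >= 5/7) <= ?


Var(Xbar) = Var(X)/n = 5/26
Chebyshev: P(|Xbar-mu| >= 5/7) <= Var(Xbar)/(5/7)^2 = (5/26)/(25/49) = 49/130

49/130


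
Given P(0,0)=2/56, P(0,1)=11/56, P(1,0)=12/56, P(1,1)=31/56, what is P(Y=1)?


P(Y=1) = P(0,1)+P(1,1) = 11/56 + 31/56 = 42/56 = 3/4

3/4


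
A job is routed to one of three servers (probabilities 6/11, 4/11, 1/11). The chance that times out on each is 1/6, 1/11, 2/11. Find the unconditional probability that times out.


P(A) = P(A|B1)P(B1) + P(A|B2)P(B2) + P(A|B3)P(B3)
= 1/6*6/11 + 1/11*4/11 + 2/11*1/11
= 1/11 + 4/121 + 2/121 = 17/121

17/121


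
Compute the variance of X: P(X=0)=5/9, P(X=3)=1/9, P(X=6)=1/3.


E[X] = 7/3, E[X^2] = 13
Var(X) = E[X^2] - (E[X])^2 = 13 - (7/3)^2 = 68/9

68/9


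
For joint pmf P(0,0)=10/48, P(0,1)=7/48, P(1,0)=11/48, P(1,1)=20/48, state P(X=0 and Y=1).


Read from table: P(X=0, Y=1) = 7/48

7/48


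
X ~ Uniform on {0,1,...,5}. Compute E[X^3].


E[X^3] = (1/6) * sum(x^3 for x=0..5)
= 225/6 = 75/2

75/2


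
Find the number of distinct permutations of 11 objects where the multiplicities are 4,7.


11! = 39916800
Denominator: 4!=24 * 7!=5040
Coefficient = 39916800 / 120960 = 330

330


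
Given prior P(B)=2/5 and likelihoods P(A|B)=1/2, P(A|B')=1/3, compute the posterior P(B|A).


P(A) = P(A|B)P(B) + P(A|B')P(B') = 1/2*2/5 + 1/3*3/5 = 2/5
P(B|A) = P(A|B)P(B)/P(A) = (1/5)/(2/5) = 1/2

1/2


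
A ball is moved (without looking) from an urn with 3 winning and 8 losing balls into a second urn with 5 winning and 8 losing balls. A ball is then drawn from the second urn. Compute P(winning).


P(transfer winning) = 3/11; P(transfer losing) = 8/11
If winning transferred: Urn II has 6 winning of 14, so P(winning|winning moved) = 3/7
If losing transferred: Urn II has 5 winning of 14, so P(winning|losing moved) = 5/14
By total probability: P(winning) = 3/11*3/7 + 8/11*5/14 = 29/77

29/77


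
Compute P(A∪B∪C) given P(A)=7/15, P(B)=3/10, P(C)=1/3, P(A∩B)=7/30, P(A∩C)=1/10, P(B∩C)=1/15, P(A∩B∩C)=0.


P(A∪B∪C) = P(A)+P(B)+P(C) - P(AB)-P(AC)-P(BC) + P(ABC)
= 7/15+3/10+1/3 - 7/30-1/10-1/15 + 0
= 7/10

7/10


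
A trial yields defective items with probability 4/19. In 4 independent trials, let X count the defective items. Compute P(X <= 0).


P(X<=0) = P(X=0)
= 50625/130321
= 50625/130321

50625/130321


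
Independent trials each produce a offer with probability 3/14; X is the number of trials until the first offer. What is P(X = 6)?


P(X=6) = (1-p)^5 * p = (11/14)^5 * 3/14
= 161051/537824 * 3/14 = 483153/7529536

483153/7529536


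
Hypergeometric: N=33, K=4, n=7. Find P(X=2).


P(X=2) = C(4,2)*C(29,5) / C(33,7)
= 6*118755 / 4272048
= 712530/4272048 = 455/2728

455/2728


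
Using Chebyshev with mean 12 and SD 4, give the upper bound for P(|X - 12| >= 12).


k = 12/4 = 3
Chebyshev: P(|X-mu| >= k*sigma) <= 1/k^2 = 1/3^2 = 1/9

1/9


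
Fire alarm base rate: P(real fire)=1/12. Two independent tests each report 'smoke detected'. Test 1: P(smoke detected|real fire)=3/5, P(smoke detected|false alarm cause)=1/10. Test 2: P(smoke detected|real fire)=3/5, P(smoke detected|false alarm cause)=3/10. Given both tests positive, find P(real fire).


After test 1: P(+) = 3/5*1/12 + 1/10*11/12 = 17/120
P(B|+) = (1/20)/(17/120) = 6/17
After test 2 (use post1 as new prior): P(+) = 3/5*6/17 + 3/10*11/17 = 69/170
P(B|+,+) = (18/85)/(69/170) = 12/23

12/23


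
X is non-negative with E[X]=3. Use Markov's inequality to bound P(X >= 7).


Markov: P(X >= a) <= E[X]/a
P(X >= 7) <= 3/7

3/7


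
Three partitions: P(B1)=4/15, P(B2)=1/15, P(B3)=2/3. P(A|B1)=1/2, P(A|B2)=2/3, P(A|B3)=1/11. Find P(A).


P(A) = P(A|B1)P(B1) + P(A|B2)P(B2) + P(A|B3)P(B3)
= 1/2*4/15 + 2/3*1/15 + 1/11*2/3
= 2/15 + 2/45 + 2/33 = 118/495

118/495


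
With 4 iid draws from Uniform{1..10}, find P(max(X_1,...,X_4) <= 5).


P(max <= 5) = P(all X_i <= 5) = (P(X_1 <= 5))^4
= (5/10)^4 = (1/2)^4 = 1/16

1/16


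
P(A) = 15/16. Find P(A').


P(A') = 1 - P(A) = 1 - 15/16 = 1/16

1/16


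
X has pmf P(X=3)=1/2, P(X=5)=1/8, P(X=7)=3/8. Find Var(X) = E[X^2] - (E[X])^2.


E[X] = 19/4, E[X^2] = 26
Var(X) = E[X^2] - (E[X])^2 = 26 - (19/4)^2 = 55/16

55/16


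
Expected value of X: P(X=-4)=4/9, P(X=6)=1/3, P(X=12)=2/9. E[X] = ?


E[X] = sum(x * P(x))
= -4*4/9 + 6*1/3 + 12*2/9
= 26/9

26/9


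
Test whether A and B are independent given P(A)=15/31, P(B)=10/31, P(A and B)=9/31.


P(A)*P(B) = 15/31*10/31 = 150/961
P(A∩B) = 9/31 != 150/961, so not independent

No, A and B are not independent


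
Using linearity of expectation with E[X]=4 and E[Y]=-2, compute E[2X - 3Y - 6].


E[2X - 3Y - 6] = 2*E[X] - 3*E[Y] - 6
= (2)*(4) + (-3)*(-2) + (-6)
= 8 + 6 - 6 = 8

8


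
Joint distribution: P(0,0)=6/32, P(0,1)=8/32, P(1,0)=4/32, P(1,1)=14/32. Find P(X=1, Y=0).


Read from table: P(X=1, Y=0) = 4/32 = 1/8

1/8


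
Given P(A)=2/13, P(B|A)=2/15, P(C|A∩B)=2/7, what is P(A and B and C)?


P(A∩B∩C) = P(A) * P(B|A) * P(C|A∩B)
= 2/13 * 2/15 * 2/7
= 4/195 * 2/7 = 8/1365

8/1365


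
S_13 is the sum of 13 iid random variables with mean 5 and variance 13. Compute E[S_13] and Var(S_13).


E[S_n] = n*mu = 13*5 = 65
Var(S_n) = n*sigma^2 = 13*13 = 169

E[S_13]=65, Var(S_13)=169


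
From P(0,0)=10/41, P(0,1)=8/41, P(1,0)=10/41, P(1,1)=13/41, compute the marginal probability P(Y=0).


P(Y=0) = P(0,0)+P(1,0) = 10/41 + 10/41 = 20/41

20/41


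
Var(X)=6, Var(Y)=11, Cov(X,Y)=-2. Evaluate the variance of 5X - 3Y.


Var(5X - 3Y) = 5^2*Var(X) + (-3)^2*Var(Y) + 2*5*(-3)*Cov(X,Y)
= 25*6 + 9*11 - 30*(-2)
= 150 + 99 + 60 = 309

309


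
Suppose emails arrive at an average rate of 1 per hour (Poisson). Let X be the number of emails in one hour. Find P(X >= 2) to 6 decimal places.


P(X>=2) = 1 - P(X<=1) = 1 - (e^(-1)*1^0/0! + e^(-1)*1^1/1!)
≈ 1 - (0.3678794412 + 0.3678794412)
= 1 - 0.7357588824 = 0.2642411176
≈ 0.264241

0.264241


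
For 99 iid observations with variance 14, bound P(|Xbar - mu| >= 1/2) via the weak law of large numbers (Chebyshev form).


Var(Xbar) = Var(X)/n = 14/99
Chebyshev: P(|Xbar-mu| >= 1/2) <= Var(Xbar)/(1/2)^2 = (14/99)/(1/4) = 56/99

56/99


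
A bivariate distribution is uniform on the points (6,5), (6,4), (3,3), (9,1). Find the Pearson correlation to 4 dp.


Cov(X,Y) = -1.5000, Var(X) = 4.5000, Var(Y) = 2.1875
rho = Cov/(sqrt(VarX)*sqrt(VarY)) = -0.4781

-0.4781


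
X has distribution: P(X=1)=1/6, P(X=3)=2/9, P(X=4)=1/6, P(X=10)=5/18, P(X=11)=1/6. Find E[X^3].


E[X^3] = sum(g(x)*P(x))
= 1*1/6 + 27*2/9 + 64*1/6 + 1000*5/18 + 1331*1/6
= 4648/9

4648/9


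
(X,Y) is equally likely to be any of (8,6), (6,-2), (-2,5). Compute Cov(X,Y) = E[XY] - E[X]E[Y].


E[X]=4, E[Y]=3, E[XY]=26/3
Cov(X,Y) = E[XY] - E[X]E[Y] = 26/3 - 4*3 = -10/3

-10/3


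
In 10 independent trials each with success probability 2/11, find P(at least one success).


P(at least one) = 1 - P(none)
P(none) = (1 - 2/11)^10 = (9/11)^10 = 3486784401/25937424601
P(at least one) = 1 - 3486784401/25937424601 = 22450640200/25937424601

22450640200/25937424601


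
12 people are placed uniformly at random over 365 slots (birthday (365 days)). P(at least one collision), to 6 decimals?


P(all different) = prod((365-i)/365 for i=0..11) = 0.832975
P(at least one match) = 1 - 0.832975 = 0.167025

0.167025


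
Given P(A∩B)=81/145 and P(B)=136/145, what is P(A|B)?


P(A|B) = P(A∩B)/P(B) = (81/145)/(136/145) = 81/136

81/136


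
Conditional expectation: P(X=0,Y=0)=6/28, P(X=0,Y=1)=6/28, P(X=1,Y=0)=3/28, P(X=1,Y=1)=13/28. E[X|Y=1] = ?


P(Y=1) = 19/28
E[X|Y=1] = (0*6 + 1*13)/19 = 13/19

13/19


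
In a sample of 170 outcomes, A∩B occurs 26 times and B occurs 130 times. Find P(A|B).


P(A|B) = P(A∩B)/P(B) = (26/170)/(130/170) = 26/130 = 1/5

1/5


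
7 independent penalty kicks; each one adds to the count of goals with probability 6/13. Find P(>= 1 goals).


P(at least one) = 1 - P(none)
P(none) = (1 - 6/13)^7 = (7/13)^7 = 823543/62748517
P(at least one) = 1 - 823543/62748517 = 61924974/62748517

61924974/62748517


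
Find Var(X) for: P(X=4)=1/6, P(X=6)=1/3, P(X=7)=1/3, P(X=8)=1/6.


E[X] = 19/3, E[X^2] = 125/3
Var(X) = E[X^2] - (E[X])^2 = 125/3 - (19/3)^2 = 14/9

14/9


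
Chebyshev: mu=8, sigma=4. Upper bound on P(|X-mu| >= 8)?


k = 8/4 = 2
Chebyshev: P(|X-mu| >= k*sigma) <= 1/k^2 = 1/2^2 = 1/4

1/4


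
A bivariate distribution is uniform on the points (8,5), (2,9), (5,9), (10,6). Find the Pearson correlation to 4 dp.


Cov(X,Y) = -4.5625, Var(X) = 9.1875, Var(Y) = 3.1875
rho = Cov/(sqrt(VarX)*sqrt(VarY)) = -0.8431

-0.8431


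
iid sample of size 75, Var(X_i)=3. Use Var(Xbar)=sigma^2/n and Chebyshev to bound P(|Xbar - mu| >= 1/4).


Var(Xbar) = Var(X)/n = 3/75
Chebyshev: P(|Xbar-mu| >= 1/4) <= Var(Xbar)/(1/4)^2 = (1/25)/(1/16) = 16/25

16/25


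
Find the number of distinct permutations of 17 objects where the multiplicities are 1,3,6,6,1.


17! = 355687428096000
Denominator: 1!=1 * 3!=6 * 6!=720 * 6!=720 * 1!=1
Coefficient = 355687428096000 / 3110400 = 114354240

114354240


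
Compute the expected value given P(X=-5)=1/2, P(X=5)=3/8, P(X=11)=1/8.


E[X] = sum(x * P(x))
= -5*1/2 + 5*3/8 + 11*1/8
= 3/4

3/4


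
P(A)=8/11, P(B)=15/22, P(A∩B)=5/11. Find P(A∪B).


P(A∪B) = P(A) + P(B) - P(A∩B)
= 8/11 + 15/22 - 5/11 = 21/22

21/22


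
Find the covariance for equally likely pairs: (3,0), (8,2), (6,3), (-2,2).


E[X]=15/4, E[Y]=7/4, E[XY]=15/2
Cov(X,Y) = E[XY] - E[X]E[Y] = 15/2 - 15/4*7/4 = 15/16

15/16


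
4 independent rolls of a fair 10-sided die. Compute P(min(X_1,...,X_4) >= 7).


P(min >= 7) = P(all X_i >= 7) = (P(X_1 >= 7))^4
= (4/10)^4 = (2/5)^4 = 16/625

16/625


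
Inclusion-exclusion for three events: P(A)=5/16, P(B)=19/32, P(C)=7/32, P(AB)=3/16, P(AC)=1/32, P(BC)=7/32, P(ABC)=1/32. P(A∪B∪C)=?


P(A∪B∪C) = P(A)+P(B)+P(C) - P(AB)-P(AC)-P(BC) + P(ABC)
= 5/16+19/32+7/32 - 3/16-1/32-7/32 + 1/32
= 23/32

23/32


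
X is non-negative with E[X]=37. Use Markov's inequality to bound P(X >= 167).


Markov: P(X >= a) <= E[X]/a
P(X >= 167) <= 37/167

37/167


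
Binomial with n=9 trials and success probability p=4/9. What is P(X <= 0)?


P(X<=0) = P(X=0)
= 1953125/387420489
= 1953125/387420489

1953125/387420489


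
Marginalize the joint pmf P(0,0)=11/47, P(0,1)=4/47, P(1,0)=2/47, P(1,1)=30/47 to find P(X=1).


P(X=1) = P(1,0)+P(1,1) = 2/47 + 30/47 = 32/47

32/47


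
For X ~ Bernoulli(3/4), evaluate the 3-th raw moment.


For Bernoulli: X in {0,1}
E[X^3] = 0^3*(1-3/4) + 1^3*3/4 = 3/4

3/4


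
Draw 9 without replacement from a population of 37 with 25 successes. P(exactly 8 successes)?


P(X=8) = C(25,8)*C(12,1) / C(37,9)
= 1081575*12 / 124403620
= 12978900/124403620 = 58995/565471

58995/565471


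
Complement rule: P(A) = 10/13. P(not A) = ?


P(A') = 1 - P(A) = 1 - 10/13 = 3/13

3/13


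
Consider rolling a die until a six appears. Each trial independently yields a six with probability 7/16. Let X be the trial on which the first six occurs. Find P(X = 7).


P(X=7) = (1-p)^6 * p = (9/16)^6 * 7/16
= 531441/16777216 * 7/16 = 3720087/268435456

3720087/268435456


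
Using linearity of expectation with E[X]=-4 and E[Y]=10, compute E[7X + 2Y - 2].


E[7X + 2Y - 2] = 7*E[X] + 2*E[Y] - 2
= (7)*(-4) + (2)*(10) + (-2)
= -28 + 20 - 2 = -10

-10


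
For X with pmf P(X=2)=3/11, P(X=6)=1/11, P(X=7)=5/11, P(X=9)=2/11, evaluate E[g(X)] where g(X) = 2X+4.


E[2X+4] = sum(g(x)*P(x))
= 8*3/11 + 16*1/11 + 18*5/11 + 22*2/11
= 174/11

174/11


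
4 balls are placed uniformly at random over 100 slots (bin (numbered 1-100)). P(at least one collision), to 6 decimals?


P(all different) = prod((100-i)/100 for i=0..3) = 0.941094
P(at least one match) = 1 - 0.941094 = 0.058906

0.058906


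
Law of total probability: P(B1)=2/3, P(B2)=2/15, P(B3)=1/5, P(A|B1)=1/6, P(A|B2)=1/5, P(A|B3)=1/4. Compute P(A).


P(A) = P(A|B1)P(B1) + P(A|B2)P(B2) + P(A|B3)P(B3)
= 1/6*2/3 + 1/5*2/15 + 1/4*1/5
= 1/9 + 2/75 + 1/20 = 169/900

169/900


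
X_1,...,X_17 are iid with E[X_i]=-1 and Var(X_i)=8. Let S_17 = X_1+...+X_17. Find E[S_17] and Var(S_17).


E[S_n] = n*mu = 17*-1 = -17
Var(S_n) = n*sigma^2 = 17*8 = 136

E[S_17]=-17, Var(S_17)=136


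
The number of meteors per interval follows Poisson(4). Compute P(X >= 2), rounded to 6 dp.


P(X>=2) = 1 - P(X<=1) = 1 - (e^(-4)*4^0/0! + e^(-4)*4^1/1!)
≈ 1 - (0.0183156389 + 0.0732625556)
= 1 - 0.0915781945 = 0.9084218055
≈ 0.908422

0.908422


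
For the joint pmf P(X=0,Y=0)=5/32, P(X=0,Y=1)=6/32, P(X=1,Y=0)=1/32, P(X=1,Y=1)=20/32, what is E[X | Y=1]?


P(Y=1) = 26/32
E[X|Y=1] = (0*6 + 1*20)/26 = 20/26 = 10/13

10/13


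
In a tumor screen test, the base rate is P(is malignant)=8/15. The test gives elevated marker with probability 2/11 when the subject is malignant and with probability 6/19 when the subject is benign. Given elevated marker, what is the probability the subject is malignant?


P(A) = P(A|B)P(B) + P(A|B')P(B') = 2/11*8/15 + 6/19*7/15 = 766/3135
P(B|A) = P(A|B)P(B)/P(A) = (16/165)/(766/3135) = 152/383

152/383


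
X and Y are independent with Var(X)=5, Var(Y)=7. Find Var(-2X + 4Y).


Independence => Cov(X,Y)=0
Var(-2X + 4Y) = (-2)^2*Var(X) + 4^2*Var(Y)
= 4*5 + 16*7 = 132

132


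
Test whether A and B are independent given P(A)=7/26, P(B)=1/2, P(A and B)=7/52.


P(A)*P(B) = 7/26*1/2 = 7/52
P(A∩B) = 7/52, which equals P(A)P(B), so independent

Yes, A and B are independent


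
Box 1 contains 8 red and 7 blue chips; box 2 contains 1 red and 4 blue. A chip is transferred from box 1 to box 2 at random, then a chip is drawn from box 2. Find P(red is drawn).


P(transfer red) = 8/15; P(transfer blue) = 7/15
If red transferred: Urn II has 2 red of 6, so P(red|red moved) = 1/3
If blue transferred: Urn II has 1 red of 6, so P(red|blue moved) = 1/6
By total probability: P(red) = 8/15*1/3 + 7/15*1/6 = 23/90

23/90


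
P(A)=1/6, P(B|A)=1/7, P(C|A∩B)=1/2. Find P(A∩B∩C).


P(A∩B∩C) = P(A) * P(B|A) * P(C|A∩B)
= 1/6 * 1/7 * 1/2
= 1/42 * 1/2 = 1/84

1/84


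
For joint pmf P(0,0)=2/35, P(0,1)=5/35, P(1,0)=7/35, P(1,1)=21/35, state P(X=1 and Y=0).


Read from table: P(X=1, Y=0) = 7/35 = 1/5

1/5


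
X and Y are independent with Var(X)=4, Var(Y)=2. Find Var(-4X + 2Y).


Independence => Cov(X,Y)=0
Var(-4X + 2Y) = (-4)^2*Var(X) + 2^2*Var(Y)
= 16*4 + 4*2 = 72

72


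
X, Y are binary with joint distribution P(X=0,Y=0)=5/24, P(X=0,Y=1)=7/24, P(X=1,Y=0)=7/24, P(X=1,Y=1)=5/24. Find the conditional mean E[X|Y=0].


P(Y=0) = 12/24
E[X|Y=0] = (0*5 + 1*7)/12 = 7/12

7/12


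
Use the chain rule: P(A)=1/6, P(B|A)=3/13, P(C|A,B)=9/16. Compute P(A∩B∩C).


P(A∩B∩C) = P(A) * P(B|A) * P(C|A∩B)
= 1/6 * 3/13 * 9/16
= 1/26 * 9/16 = 9/416

9/416


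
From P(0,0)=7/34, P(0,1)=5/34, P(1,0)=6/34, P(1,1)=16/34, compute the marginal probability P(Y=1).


P(Y=1) = P(0,1)+P(1,1) = 5/34 + 16/34 = 21/34

21/34


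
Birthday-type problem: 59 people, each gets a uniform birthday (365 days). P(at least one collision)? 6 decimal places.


P(all different) = prod((365-i)/365 for i=0..58) = 0.007011
P(at least one match) = 1 - 0.007011 = 0.992989

0.992989


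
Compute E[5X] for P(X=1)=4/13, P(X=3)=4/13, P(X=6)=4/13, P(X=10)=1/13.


E[5X] = sum(g(x)*P(x))
= 5*4/13 + 15*4/13 + 30*4/13 + 50*1/13
= 250/13

250/13


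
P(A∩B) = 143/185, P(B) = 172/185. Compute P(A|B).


P(A|B) = P(A∩B)/P(B) = (143/185)/(172/185) = 143/172

143/172


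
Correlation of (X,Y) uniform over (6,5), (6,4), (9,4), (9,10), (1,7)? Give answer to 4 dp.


Cov(X,Y) = 0.2000, Var(X) = 8.5600, Var(Y) = 5.2000
rho = Cov/(sqrt(VarX)*sqrt(VarY)) = 0.0300

0.0300


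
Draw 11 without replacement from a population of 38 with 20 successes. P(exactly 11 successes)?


P(X=11) = C(20,11)*C(18,0) / C(38,11)
= 167960*1 / 1203322288
= 167960/1203322288 = 65/465682

65/465682


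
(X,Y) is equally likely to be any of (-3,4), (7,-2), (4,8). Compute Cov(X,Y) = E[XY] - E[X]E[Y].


E[X]=8/3, E[Y]=10/3, E[XY]=2
Cov(X,Y) = E[XY] - E[X]E[Y] = 2 - 8/3*10/3 = -62/9

-62/9


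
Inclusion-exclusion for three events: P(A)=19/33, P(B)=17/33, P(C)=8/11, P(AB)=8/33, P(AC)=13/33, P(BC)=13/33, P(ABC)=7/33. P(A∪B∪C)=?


P(A∪B∪C) = P(A)+P(B)+P(C) - P(AB)-P(AC)-P(BC) + P(ABC)
= 19/33+17/33+8/11 - 8/33-13/33-13/33 + 7/33
= 1

1


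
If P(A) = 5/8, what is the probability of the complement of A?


P(A') = 1 - P(A) = 1 - 5/8 = 3/8

3/8


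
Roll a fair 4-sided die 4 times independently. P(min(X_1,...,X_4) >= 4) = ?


P(min >= 4) = P(all X_i >= 4) = (P(X_1 >= 4))^4
= (1/4)^4 = 1/256

1/256


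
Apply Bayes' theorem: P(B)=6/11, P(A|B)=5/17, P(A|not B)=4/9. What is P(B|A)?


P(A) = P(A|B)P(B) + P(A|B')P(B') = 5/17*6/11 + 4/9*5/11 = 610/1683
P(B|A) = P(A|B)P(B)/P(A) = (30/187)/(610/1683) = 27/61

27/61


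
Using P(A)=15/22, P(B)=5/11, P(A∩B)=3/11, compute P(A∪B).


P(A∪B) = P(A) + P(B) - P(A∩B)
= 15/22 + 5/11 - 3/11 = 19/22

19/22


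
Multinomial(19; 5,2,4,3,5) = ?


19! = 121645100408832000
Denominator: 5!=120 * 2!=2 * 4!=24 * 3!=6 * 5!=120
Coefficient = 121645100408832000 / 4147200 = 29331862560

29331862560


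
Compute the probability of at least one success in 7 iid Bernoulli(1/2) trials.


P(at least one) = 1 - P(none)
P(none) = (1 - 1/2)^7 = (1/2)^7 = 1/128
P(at least one) = 1 - 1/128 = 127/128

127/128


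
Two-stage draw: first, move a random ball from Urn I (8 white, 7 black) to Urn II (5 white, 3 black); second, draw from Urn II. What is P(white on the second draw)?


P(transfer white) = 8/15; P(transfer black) = 7/15
If white transferred: Urn II has 6 white of 9, so P(white|white moved) = 2/3
If black transferred: Urn II has 5 white of 9, so P(white|black moved) = 5/9
By total probability: P(white) = 8/15*2/3 + 7/15*5/9 = 83/135

83/135


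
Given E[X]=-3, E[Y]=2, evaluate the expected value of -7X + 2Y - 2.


E[-7X + 2Y - 2] = -7*E[X] + 2*E[Y] - 2
= (-7)*(-3) + (2)*(2) + (-2)
= 21 + 4 - 2 = 23

23


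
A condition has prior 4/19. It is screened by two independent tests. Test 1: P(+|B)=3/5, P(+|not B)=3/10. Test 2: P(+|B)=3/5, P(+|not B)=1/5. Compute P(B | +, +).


After test 1: P(+) = 3/5*4/19 + 3/10*15/19 = 69/190
P(B|+) = (12/95)/(69/190) = 8/23
After test 2 (use post1 as new prior): P(+) = 3/5*8/23 + 1/5*15/23 = 39/115
P(B|+,+) = (24/115)/(39/115) = 8/13

8/13


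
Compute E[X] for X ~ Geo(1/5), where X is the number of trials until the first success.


For geometric (trials until first success), E[X] = 1/p = 1/(1/5) = 5

5


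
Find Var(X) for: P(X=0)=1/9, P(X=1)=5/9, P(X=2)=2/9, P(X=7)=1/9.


E[X] = 16/9, E[X^2] = 62/9
Var(X) = E[X^2] - (E[X])^2 = 62/9 - (16/9)^2 = 302/81

302/81


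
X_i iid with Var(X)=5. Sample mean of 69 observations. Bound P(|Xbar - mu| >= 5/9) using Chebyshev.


Var(Xbar) = Var(X)/n = 5/69
Chebyshev: P(|Xbar-mu| >= 5/9) <= Var(Xbar)/(5/9)^2 = (5/69)/(25/81) = 27/115

27/115


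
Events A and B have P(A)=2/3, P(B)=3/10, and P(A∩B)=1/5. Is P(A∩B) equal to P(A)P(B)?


P(A)*P(B) = 2/3*3/10 = 1/5
P(A∩B) = 1/5, which equals P(A)P(B), so independent

Yes, A and B are independent


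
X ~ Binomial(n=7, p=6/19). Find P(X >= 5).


P(X>=5) = P(X=5) + P(X=6) + P(X=7)
= 27597024/893871739 + 4245696/893871739 + 279936/893871739
= 32122656/893871739

32122656/893871739


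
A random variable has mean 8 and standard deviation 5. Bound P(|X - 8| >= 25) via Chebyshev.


k = 25/5 = 5
Chebyshev: P(|X-mu| >= k*sigma) <= 1/k^2 = 1/5^2 = 1/25

1/25


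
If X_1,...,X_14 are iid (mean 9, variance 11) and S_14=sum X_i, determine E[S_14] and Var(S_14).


E[S_n] = n*mu = 14*9 = 126
Var(S_n) = n*sigma^2 = 14*11 = 154

E[S_14]=126, Var(S_14)=154


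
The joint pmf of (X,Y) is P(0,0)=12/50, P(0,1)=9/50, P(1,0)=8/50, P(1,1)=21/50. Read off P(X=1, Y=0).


Read from table: P(X=1, Y=0) = 8/50 = 4/25

4/25


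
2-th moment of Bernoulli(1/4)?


For Bernoulli: X in {0,1}
E[X^2] = 0^2*(1-1/4) + 1^2*1/4 = 1/4

1/4


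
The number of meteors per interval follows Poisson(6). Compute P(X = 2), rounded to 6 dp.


P(X=2) = e^(-6) * 6^2 / 2!
≈ 0.002478752177 * 36 / 2
≈ 0.044618

0.044618


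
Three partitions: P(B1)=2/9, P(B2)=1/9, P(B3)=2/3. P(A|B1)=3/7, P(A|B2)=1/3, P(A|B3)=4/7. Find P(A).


P(A) = P(A|B1)P(B1) + P(A|B2)P(B2) + P(A|B3)P(B3)
= 3/7*2/9 + 1/3*1/9 + 4/7*2/3
= 2/21 + 1/27 + 8/21 = 97/189

97/189


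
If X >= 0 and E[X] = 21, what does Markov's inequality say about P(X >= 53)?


Markov: P(X >= a) <= E[X]/a
P(X >= 53) <= 21/53

21/53


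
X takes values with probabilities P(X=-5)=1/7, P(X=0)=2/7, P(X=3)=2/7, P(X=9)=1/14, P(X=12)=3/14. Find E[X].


E[X] = sum(x * P(x))
= -5*1/7 + 0*2/7 + 3*2/7 + 9*1/14 + 12*3/14
= 47/14

47/14


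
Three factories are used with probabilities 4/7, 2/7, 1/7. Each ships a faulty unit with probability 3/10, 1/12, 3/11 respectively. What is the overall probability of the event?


P(A) = P(A|B1)P(B1) + P(A|B2)P(B2) + P(A|B3)P(B3)
= 3/10*4/7 + 1/12*2/7 + 3/11*1/7
= 6/35 + 1/42 + 3/77 = 541/2310

541/2310


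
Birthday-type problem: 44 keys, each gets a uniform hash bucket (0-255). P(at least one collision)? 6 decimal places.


P(all different) = prod((256-i)/256 for i=0..43) = 0.019753
P(at least one match) = 1 - 0.019753 = 0.980247

0.980247


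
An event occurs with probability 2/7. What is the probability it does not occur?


P(A') = 1 - P(A) = 1 - 2/7 = 5/7

5/7


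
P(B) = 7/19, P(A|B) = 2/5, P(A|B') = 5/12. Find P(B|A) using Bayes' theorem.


P(A) = P(A|B)P(B) + P(A|B')P(B') = 2/5*7/19 + 5/12*12/19 = 39/95
P(B|A) = P(A|B)P(B)/P(A) = (14/95)/(39/95) = 14/39

14/39


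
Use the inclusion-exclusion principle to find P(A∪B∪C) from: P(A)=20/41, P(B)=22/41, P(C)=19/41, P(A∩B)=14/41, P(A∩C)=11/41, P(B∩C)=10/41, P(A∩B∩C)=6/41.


P(A∪B∪C) = P(A)+P(B)+P(C) - P(AB)-P(AC)-P(BC) + P(ABC)
= 20/41+22/41+19/41 - 14/41-11/41-10/41 + 6/41
= 32/41

32/41


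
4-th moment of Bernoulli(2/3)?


For Bernoulli: X in {0,1}
E[X^4] = 0^4*(1-2/3) + 1^4*2/3 = 2/3

2/3


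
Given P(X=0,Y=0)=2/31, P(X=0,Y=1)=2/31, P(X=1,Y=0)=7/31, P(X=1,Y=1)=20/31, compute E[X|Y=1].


P(Y=1) = 22/31
E[X|Y=1] = (0*2 + 1*20)/22 = 20/22 = 10/11

10/11


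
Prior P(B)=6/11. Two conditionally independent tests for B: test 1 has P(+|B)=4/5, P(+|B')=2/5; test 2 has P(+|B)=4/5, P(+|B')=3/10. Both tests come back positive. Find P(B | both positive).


After test 1: P(+) = 4/5*6/11 + 2/5*5/11 = 34/55
P(B|+) = (24/55)/(34/55) = 12/17
After test 2 (use post1 as new prior): P(+) = 4/5*12/17 + 3/10*5/17 = 111/170
P(B|+,+) = (48/85)/(111/170) = 32/37

32/37


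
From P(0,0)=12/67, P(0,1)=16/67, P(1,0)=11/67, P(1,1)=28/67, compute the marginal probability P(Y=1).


P(Y=1) = P(0,1)+P(1,1) = 16/67 + 28/67 = 44/67

44/67


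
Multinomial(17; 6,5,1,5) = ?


17! = 355687428096000
Denominator: 6!=720 * 5!=120 * 1!=1 * 5!=120
Coefficient = 355687428096000 / 10368000 = 34306272

34306272


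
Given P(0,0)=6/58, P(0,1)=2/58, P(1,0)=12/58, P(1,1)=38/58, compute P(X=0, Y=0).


Read from table: P(X=0, Y=0) = 6/58 = 3/29

3/29


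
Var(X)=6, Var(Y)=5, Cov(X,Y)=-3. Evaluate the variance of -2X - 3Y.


Var(-2X - 3Y) = (-2)^2*Var(X) + (-3)^2*Var(Y) + 2*(-2)*(-3)*Cov(X,Y)
= 4*6 + 9*5 + 12*(-3)
= 24 + 45 - 36 = 33

33


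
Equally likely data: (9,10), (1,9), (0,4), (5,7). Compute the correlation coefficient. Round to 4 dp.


Cov(X,Y) = 5.3750, Var(X) = 12.6875, Var(Y) = 5.2500
rho = Cov/(sqrt(VarX)*sqrt(VarY)) = 0.6586

0.6586


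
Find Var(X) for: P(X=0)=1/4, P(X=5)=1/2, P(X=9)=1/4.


E[X] = 19/4, E[X^2] = 131/4
Var(X) = E[X^2] - (E[X])^2 = 131/4 - (19/4)^2 = 163/16

163/16


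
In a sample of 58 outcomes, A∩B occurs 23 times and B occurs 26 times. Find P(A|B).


P(A|B) = P(A∩B)/P(B) = (23/58)/(26/58) = 23/26

23/26


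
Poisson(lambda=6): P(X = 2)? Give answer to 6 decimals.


P(X=2) = e^(-6) * 6^2 / 2!
≈ 0.002478752177 * 36 / 2
≈ 0.044618

0.044618


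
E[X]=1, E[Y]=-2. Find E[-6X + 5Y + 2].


E[-6X + 5Y + 2] = -6*E[X] + 5*E[Y] + 2
= (-6)*(1) + (5)*(-2) + (2)
= -6 - 10 + 2 = -14

-14


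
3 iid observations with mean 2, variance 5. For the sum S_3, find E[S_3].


E[S_n] = n*E[X_1] = 3*2 = 6

6


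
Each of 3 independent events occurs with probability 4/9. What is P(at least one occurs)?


P(at least one) = 1 - P(none)
P(none) = (1 - 4/9)^3 = (5/9)^3 = 125/729
P(at least one) = 1 - 125/729 = 604/729

604/729


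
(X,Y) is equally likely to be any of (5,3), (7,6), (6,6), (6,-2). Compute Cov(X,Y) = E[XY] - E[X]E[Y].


E[X]=6, E[Y]=13/4, E[XY]=81/4
Cov(X,Y) = E[XY] - E[X]E[Y] = 81/4 - 6*13/4 = 3/4

3/4


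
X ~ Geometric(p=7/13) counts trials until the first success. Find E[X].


For geometric (trials until first success), E[X] = 1/p = 1/(7/13) = 13/7

13/7


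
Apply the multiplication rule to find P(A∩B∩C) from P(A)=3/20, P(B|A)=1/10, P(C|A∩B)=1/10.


P(A∩B∩C) = P(A) * P(B|A) * P(C|A∩B)
= 3/20 * 1/10 * 1/10
= 3/200 * 1/10 = 3/2000

3/2000


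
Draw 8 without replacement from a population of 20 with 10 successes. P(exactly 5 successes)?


P(X=5) = C(10,5)*C(10,3) / C(20,8)
= 252*120 / 125970
= 30240/125970 = 1008/4199

1008/4199


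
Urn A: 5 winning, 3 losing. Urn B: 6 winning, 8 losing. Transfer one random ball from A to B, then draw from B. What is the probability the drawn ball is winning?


P(transfer winning) = 5/8; P(transfer losing) = 3/8
If winning transferred: Urn II has 7 winning of 15, so P(winning|winning moved) = 7/15
If losing transferred: Urn II has 6 winning of 15, so P(winning|losing moved) = 2/5
By total probability: P(winning) = 5/8*7/15 + 3/8*2/5 = 53/120

53/120


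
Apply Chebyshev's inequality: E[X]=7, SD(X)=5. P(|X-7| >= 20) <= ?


k = 20/5 = 4
Chebyshev: P(|X-mu| >= k*sigma) <= 1/k^2 = 1/4^2 = 1/16

1/16


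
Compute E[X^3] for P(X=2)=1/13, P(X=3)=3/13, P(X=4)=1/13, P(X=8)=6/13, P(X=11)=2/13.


E[X^3] = sum(g(x)*P(x))
= 8*1/13 + 27*3/13 + 64*1/13 + 512*6/13 + 1331*2/13
= 5887/13

5887/13


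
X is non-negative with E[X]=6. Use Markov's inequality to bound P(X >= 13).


Markov: P(X >= a) <= E[X]/a
P(X >= 13) <= 6/13

6/13


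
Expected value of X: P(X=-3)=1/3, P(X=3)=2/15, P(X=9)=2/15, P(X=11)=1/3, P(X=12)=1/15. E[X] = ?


E[X] = sum(x * P(x))
= -3*1/3 + 3*2/15 + 9*2/15 + 11*1/3 + 12*1/15
= 76/15

76/15


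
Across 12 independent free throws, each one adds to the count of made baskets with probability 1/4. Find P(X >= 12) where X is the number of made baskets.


P(X>=12) = P(X=12)
= 1/16777216
= 1/16777216

1/16777216


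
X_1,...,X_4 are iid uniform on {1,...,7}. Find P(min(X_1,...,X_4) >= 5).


P(min >= 5) = P(all X_i >= 5) = (P(X_1 >= 5))^4
= (3/7)^4 = 81/2401

81/2401


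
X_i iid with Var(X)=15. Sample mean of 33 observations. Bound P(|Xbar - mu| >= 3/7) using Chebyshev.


Var(Xbar) = Var(X)/n = 15/33
Chebyshev: P(|Xbar-mu| >= 3/7) <= Var(Xbar)/(3/7)^2 = (5/11)/(9/49) = 245/99
Bound exceeds 1, so trivial bound: 1

1


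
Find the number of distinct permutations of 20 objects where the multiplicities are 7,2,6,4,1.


20! = 2432902008176640000
Denominator: 7!=5040 * 2!=2 * 6!=720 * 4!=24 * 1!=1
Coefficient = 2432902008176640000 / 174182400 = 13967553600

13967553600


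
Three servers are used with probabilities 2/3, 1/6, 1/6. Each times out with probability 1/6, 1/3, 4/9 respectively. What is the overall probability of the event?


P(A) = P(A|B1)P(B1) + P(A|B2)P(B2) + P(A|B3)P(B3)
= 1/6*2/3 + 1/3*1/6 + 4/9*1/6
= 1/9 + 1/18 + 2/27 = 13/54

13/54


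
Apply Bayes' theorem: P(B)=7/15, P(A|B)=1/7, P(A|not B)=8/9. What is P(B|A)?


P(A) = P(A|B)P(B) + P(A|B')P(B') = 1/7*7/15 + 8/9*8/15 = 73/135
P(B|A) = P(A|B)P(B)/P(A) = (1/15)/(73/135) = 9/73

9/73


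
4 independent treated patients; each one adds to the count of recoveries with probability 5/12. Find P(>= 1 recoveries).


P(at least one) = 1 - P(none)
P(none) = (1 - 5/12)^4 = (7/12)^4 = 2401/20736
P(at least one) = 1 - 2401/20736 = 18335/20736

18335/20736


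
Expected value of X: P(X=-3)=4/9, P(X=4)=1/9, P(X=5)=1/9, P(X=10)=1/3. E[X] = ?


E[X] = sum(x * P(x))
= -3*4/9 + 4*1/9 + 5*1/9 + 10*1/3
= 3

3


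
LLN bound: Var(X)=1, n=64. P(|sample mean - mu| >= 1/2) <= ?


Var(Xbar) = Var(X)/n = 1/64
Chebyshev: P(|Xbar-mu| >= 1/2) <= Var(Xbar)/(1/2)^2 = (1/64)/(1/4) = 1/16

1/16


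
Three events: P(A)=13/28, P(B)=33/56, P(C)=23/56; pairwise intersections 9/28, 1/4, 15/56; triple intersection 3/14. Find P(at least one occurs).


P(A∪B∪C) = P(A)+P(B)+P(C) - P(AB)-P(AC)-P(BC) + P(ABC)
= 13/28+33/56+23/56 - 9/28-1/4-15/56 + 3/14
= 47/56

47/56


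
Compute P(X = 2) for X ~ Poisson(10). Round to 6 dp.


P(X=2) = e^(-10) * 10^2 / 2!
≈ 0.00004539992976 * 100 / 2
≈ 0.002270

0.002270


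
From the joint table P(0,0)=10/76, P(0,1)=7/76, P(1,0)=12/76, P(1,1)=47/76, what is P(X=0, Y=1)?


Read from table: P(X=0, Y=1) = 7/76

7/76


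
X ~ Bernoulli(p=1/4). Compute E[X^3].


For Bernoulli: X in {0,1}
E[X^3] = 0^3*(1-1/4) + 1^3*1/4 = 1/4

1/4


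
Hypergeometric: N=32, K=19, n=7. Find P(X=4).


P(X=4) = C(19,4)*C(13,3) / C(32,7)
= 3876*286 / 3365856
= 1108536/3365856 = 3553/10788

3553/10788


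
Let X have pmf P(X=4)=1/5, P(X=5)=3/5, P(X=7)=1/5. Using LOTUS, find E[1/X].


E[1/X] = sum(g(x)*P(x))
= 1/4*1/5 + 1/5*3/5 + 1/7*1/5
= 139/700

139/700


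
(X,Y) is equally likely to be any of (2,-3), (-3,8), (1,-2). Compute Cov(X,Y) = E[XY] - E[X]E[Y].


E[X]=0, E[Y]=1, E[XY]=-32/3
Cov(X,Y) = E[XY] - E[X]E[Y] = -32/3 - 0*1 = -32/3

-32/3


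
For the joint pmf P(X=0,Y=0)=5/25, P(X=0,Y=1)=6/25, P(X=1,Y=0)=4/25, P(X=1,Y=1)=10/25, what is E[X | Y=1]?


P(Y=1) = 16/25
E[X|Y=1] = (0*6 + 1*10)/16 = 10/16 = 5/8

5/8


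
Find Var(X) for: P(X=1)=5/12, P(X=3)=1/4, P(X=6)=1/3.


E[X] = 19/6, E[X^2] = 44/3
Var(X) = E[X^2] - (E[X])^2 = 44/3 - (19/6)^2 = 167/36

167/36


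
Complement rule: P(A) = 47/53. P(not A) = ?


P(A') = 1 - P(A) = 1 - 47/53 = 6/53

6/53


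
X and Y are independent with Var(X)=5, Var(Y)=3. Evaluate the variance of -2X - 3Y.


Independence => Cov(X,Y)=0
Var(-2X - 3Y) = (-2)^2*Var(X) + (-3)^2*Var(Y)
= 4*5 + 9*3 = 47

47


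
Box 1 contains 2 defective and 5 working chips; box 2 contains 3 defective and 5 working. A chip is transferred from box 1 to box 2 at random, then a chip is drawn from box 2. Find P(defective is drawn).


P(transfer defective) = 2/7; P(transfer working) = 5/7
If defective transferred: Urn II has 4 defective of 9, so P(defective|defective moved) = 4/9
If working transferred: Urn II has 3 defective of 9, so P(defective|working moved) = 1/3
By total probability: P(defective) = 2/7*4/9 + 5/7*1/3 = 23/63

23/63


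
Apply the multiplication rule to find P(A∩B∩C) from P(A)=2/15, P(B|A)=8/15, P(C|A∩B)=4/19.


P(A∩B∩C) = P(A) * P(B|A) * P(C|A∩B)
= 2/15 * 8/15 * 4/19
= 16/225 * 4/19 = 64/4275

64/4275


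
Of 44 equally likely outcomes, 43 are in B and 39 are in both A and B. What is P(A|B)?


P(A|B) = P(A∩B)/P(B) = (39/44)/(43/44) = 39/43

39/43


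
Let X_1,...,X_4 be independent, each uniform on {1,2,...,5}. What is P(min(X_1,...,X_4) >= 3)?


P(min >= 3) = P(all X_i >= 3) = (P(X_1 >= 3))^4
= (3/5)^4 = 81/625

81/625


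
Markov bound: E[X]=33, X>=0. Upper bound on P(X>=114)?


Markov: P(X >= a) <= E[X]/a
P(X >= 114) <= 33/114 = 11/38

11/38


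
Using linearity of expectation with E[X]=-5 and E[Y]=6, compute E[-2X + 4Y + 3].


E[-2X + 4Y + 3] = -2*E[X] + 4*E[Y] + 3
= (-2)*(-5) + (4)*(6) + (3)
= 10 + 24 + 3 = 37

37


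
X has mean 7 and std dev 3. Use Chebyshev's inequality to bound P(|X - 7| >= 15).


k = 15/3 = 5
Chebyshev: P(|X-mu| >= k*sigma) <= 1/k^2 = 1/5^2 = 1/25

1/25


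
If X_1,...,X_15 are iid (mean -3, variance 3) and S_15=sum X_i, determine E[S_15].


E[S_n] = n*E[X_1] = 15*-3 = -45

-45


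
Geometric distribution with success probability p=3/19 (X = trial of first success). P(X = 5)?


P(X=5) = (1-p)^4 * p = (16/19)^4 * 3/19
= 65536/130321 * 3/19 = 196608/2476099

196608/2476099


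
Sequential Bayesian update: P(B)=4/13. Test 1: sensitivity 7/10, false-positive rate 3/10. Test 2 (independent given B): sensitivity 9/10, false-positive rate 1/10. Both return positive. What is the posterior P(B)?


After test 1: P(+) = 7/10*4/13 + 3/10*9/13 = 11/26
P(B|+) = (14/65)/(11/26) = 28/55
After test 2 (use post1 as new prior): P(+) = 9/10*28/55 + 1/10*27/55 = 279/550
P(B|+,+) = (126/275)/(279/550) = 28/31

28/31


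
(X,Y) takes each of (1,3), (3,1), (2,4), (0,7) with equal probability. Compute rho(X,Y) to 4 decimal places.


Cov(X,Y) = -2.1250, Var(X) = 1.2500, Var(Y) = 4.6875
rho = Cov/(sqrt(VarX)*sqrt(VarY)) = -0.8779

-0.8779


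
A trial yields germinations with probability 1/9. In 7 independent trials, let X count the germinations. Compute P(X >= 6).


P(X>=6) = P(X=6) + P(X=7)
= 56/4782969 + 1/4782969
= 19/1594323

19/1594323


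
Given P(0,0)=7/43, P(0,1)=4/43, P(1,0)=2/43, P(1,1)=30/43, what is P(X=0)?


P(X=0) = P(0,0)+P(0,1) = 7/43 + 4/43 = 11/43

11/43


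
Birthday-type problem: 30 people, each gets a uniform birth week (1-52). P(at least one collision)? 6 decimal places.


P(all different) = prod((52-i)/52 for i=0..29) = 0.000024
P(at least one match) = 1 - 0.000024 = 0.999976

0.999976


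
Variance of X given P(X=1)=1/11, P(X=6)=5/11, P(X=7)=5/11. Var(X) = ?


E[X] = 6, E[X^2] = 426/11
Var(X) = E[X^2] - (E[X])^2 = 426/11 - (6)^2 = 30/11

30/11


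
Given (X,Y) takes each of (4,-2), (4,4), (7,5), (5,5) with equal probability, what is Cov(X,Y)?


E[X]=5, E[Y]=3, E[XY]=17
Cov(X,Y) = E[XY] - E[X]E[Y] = 17 - 5*3 = 2

2


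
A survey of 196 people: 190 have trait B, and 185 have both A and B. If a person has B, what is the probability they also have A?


P(A|B) = P(A∩B)/P(B) = (185/196)/(190/196) = 185/190 = 37/38

37/38


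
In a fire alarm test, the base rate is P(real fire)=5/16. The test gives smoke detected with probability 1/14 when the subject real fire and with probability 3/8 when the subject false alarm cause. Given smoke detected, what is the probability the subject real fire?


P(A) = P(A|B)P(B) + P(A|B')P(B') = 1/14*5/16 + 3/8*11/16 = 251/896
P(B|A) = P(A|B)P(B)/P(A) = (5/224)/(251/896) = 20/251

20/251


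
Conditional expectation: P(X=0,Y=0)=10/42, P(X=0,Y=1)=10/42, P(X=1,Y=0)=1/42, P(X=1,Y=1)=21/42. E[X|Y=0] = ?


P(Y=0) = 11/42
E[X|Y=0] = (0*10 + 1*1)/11 = 1/11

1/11


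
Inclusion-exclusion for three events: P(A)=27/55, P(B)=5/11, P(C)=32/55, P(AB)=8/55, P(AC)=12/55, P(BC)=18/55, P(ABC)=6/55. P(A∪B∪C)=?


P(A∪B∪C) = P(A)+P(B)+P(C) - P(AB)-P(AC)-P(BC) + P(ABC)
= 27/55+5/11+32/55 - 8/55-12/55-18/55 + 6/55
= 52/55

52/55


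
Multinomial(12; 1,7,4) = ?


12! = 479001600
Denominator: 1!=1 * 7!=5040 * 4!=24
Coefficient = 479001600 / 120960 = 3960

3960


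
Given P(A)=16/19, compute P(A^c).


P(A') = 1 - P(A) = 1 - 16/19 = 3/19

3/19


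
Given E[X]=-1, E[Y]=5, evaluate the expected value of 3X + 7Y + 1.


E[3X + 7Y + 1] = 3*E[X] + 7*E[Y] + 1
= (3)*(-1) + (7)*(5) + (1)
= -3 + 35 + 1 = 33

33


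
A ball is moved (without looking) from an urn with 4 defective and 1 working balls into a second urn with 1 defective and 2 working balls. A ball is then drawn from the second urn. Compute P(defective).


P(transfer defective) = 4/5; P(transfer working) = 1/5
If defective transferred: Urn II has 2 defective of 4, so P(defective|defective moved) = 1/2
If working transferred: Urn II has 1 defective of 4, so P(defective|working moved) = 1/4
By total probability: P(defective) = 4/5*1/2 + 1/5*1/4 = 9/20

9/20


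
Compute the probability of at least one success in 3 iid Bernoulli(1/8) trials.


P(at least one) = 1 - P(none)
P(none) = (1 - 1/8)^3 = (7/8)^3 = 343/512
P(at least one) = 1 - 343/512 = 169/512

169/512


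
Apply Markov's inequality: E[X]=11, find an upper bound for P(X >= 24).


Markov: P(X >= a) <= E[X]/a
P(X >= 24) <= 11/24

11/24


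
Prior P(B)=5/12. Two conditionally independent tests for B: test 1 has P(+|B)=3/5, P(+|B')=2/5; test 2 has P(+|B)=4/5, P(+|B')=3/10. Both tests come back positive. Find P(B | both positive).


After test 1: P(+) = 3/5*5/12 + 2/5*7/12 = 29/60
P(B|+) = (1/4)/(29/60) = 15/29
After test 2 (use post1 as new prior): P(+) = 4/5*15/29 + 3/10*14/29 = 81/145
P(B|+,+) = (12/29)/(81/145) = 20/27

20/27


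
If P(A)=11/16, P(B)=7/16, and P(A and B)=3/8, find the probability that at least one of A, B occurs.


P(A∪B) = P(A) + P(B) - P(A∩B)
= 11/16 + 7/16 - 3/8 = 3/4

3/4


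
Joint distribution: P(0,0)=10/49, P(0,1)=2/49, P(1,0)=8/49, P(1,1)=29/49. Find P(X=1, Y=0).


Read from table: P(X=1, Y=0) = 8/49

8/49


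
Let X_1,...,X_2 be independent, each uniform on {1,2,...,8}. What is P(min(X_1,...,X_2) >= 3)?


P(min >= 3) = P(all X_i >= 3) = (P(X_1 >= 3))^2
= (6/8)^2 = (3/4)^2 = 9/16

9/16


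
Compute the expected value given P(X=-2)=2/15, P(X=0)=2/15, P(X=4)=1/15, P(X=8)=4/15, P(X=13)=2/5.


E[X] = sum(x * P(x))
= -2*2/15 + 0*2/15 + 4*1/15 + 8*4/15 + 13*2/5
= 22/3

22/3


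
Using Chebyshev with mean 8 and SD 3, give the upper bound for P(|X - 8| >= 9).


k = 9/3 = 3
Chebyshev: P(|X-mu| >= k*sigma) <= 1/k^2 = 1/3^2 = 1/9

1/9


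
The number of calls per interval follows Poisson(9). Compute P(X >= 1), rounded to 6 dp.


P(X>=1) = 1 - P(X<=0) = 1 - (e^(-9)*9^0/0!)
≈ 1 - 0.0001234098 = 0.9998765902
≈ 0.999877

0.999877


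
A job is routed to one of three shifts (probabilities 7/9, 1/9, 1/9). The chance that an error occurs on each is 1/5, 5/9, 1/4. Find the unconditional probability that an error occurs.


P(A) = P(A|B1)P(B1) + P(A|B2)P(B2) + P(A|B3)P(B3)
= 1/5*7/9 + 5/9*1/9 + 1/4*1/9
= 7/45 + 5/81 + 1/36 = 397/1620

397/1620


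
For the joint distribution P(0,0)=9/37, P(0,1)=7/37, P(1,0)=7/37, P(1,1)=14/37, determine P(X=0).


P(X=0) = P(0,0)+P(0,1) = 9/37 + 7/37 = 16/37

16/37


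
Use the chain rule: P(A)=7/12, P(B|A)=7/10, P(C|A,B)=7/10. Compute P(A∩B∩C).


P(A∩B∩C) = P(A) * P(B|A) * P(C|A∩B)
= 7/12 * 7/10 * 7/10
= 49/120 * 7/10 = 343/1200

343/1200


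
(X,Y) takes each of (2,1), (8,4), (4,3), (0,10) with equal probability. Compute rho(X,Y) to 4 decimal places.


Cov(X,Y) = -4.2500, Var(X) = 8.7500, Var(Y) = 11.2500
rho = Cov/(sqrt(VarX)*sqrt(VarY)) = -0.4284

-0.4284


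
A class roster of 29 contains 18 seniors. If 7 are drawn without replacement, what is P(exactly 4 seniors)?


P(X=4) = C(18,4)*C(11,3) / C(29,7)
= 3060*165 / 1560780
= 504900/1560780 = 2805/8671

2805/8671


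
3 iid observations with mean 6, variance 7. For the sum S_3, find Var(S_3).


By independence, Var(S_n) = n*Var(X_1) = 3*7 = 21

21
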